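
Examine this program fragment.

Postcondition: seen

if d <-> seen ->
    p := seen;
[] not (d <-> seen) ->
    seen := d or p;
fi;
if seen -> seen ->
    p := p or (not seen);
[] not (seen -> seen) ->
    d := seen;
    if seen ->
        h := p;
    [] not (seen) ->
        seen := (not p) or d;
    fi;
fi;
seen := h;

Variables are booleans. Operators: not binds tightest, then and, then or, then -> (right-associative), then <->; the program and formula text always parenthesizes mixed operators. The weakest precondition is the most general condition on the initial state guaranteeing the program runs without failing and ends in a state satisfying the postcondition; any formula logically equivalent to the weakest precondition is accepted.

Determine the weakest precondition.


Working backward. After the program, seen must hold.
Before seen := h: h
Then branch requires h; else branch requires (seen -> p) and ((not seen) -> h).
Before the if: h
Then branch requires h; else branch requires h.
Before the if: ((d <-> seen) -> h) and ((not (d <-> seen)) -> h)
Answer: WP = ((d <-> seen) -> h) and ((not (d <-> seen)) -> h)


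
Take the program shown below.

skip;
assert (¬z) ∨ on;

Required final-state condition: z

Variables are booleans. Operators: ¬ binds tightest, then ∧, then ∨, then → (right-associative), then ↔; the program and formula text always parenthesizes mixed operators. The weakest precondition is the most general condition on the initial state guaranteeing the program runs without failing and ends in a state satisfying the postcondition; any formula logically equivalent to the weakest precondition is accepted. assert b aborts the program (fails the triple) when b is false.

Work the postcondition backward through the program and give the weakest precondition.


Working backward. After the program, z must hold.
Before assert (¬z) ∨ on: ((¬z) ∨ on) ∧ z
Before skip: ((¬z) ∨ on) ∧ z
Answer: WP = ((¬z) ∨ on) ∧ z


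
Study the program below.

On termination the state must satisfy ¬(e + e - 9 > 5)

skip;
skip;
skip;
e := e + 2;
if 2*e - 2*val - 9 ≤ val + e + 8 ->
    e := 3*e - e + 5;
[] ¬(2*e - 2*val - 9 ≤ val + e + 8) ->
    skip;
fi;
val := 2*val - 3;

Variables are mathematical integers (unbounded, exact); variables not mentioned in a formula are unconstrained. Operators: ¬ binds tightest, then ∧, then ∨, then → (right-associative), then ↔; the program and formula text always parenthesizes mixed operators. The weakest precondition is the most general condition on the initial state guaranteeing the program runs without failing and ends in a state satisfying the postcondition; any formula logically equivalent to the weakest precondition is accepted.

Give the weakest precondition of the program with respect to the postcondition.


Working backward. After the program, the postcondition ¬(e + e - 9 > 5) must hold; in canonical form it is ¬(2*e > 14).
Before val := 2*val - 3: ¬(2*e > 14)
Then branch requires ¬(4*e > 4); else branch requires ¬(2*e > 14).
Before the if: (e ≤ 3*val + 17 → (¬(4*e > 4))) ∧ ((¬(e ≤ 3*val + 17)) → (¬(2*e > 14)))
Before e := e + 2: (e ≤ 3*val + 15 → (¬(4*e > -4))) ∧ ((¬(e ≤ 3*val + 15)) → (¬(2*e > 10)))
Before skip: (e ≤ 3*val + 15 → (¬(4*e > -4))) ∧ ((¬(e ≤ 3*val + 15)) → (¬(2*e > 10)))
Before skip: (e ≤ 3*val + 15 → (¬(4*e > -4))) ∧ ((¬(e ≤ 3*val + 15)) → (¬(2*e > 10)))
Before skip: (e ≤ 3*val + 15 → (¬(4*e > -4))) ∧ ((¬(e ≤ 3*val + 15)) → (¬(2*e > 10)))
Answer: WP = (e ≤ 3*val + 15 → (¬(4*e > -4))) ∧ ((¬(e ≤ 3*val + 15)) → (¬(2*e > 10)))


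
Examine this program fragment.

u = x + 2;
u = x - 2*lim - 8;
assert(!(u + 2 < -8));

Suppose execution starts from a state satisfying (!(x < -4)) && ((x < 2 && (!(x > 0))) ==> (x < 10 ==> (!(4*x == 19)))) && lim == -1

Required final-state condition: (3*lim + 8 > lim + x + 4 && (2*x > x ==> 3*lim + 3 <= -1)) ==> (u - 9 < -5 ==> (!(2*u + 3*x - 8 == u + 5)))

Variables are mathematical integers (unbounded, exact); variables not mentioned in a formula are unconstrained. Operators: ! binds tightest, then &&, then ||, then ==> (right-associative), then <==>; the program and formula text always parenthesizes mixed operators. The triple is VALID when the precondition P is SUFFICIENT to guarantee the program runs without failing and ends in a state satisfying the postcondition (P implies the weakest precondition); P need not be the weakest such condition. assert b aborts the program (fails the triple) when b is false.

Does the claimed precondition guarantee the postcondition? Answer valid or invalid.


Working backward. After the program, the postcondition (3*lim + 8 > lim + x + 4 && (2*x > x ==> 3*lim + 3 <= -1)) ==> (u - 9 < -5 ==> (!(2*u + 3*x - 8 == u + 5))) must hold; in canonical form it is (2*lim > x - 4 && (x > 0 ==> 3*lim <= -4)) ==> (u < 4 ==> (!(u + 3*x == 13))).
Before assert !(u + 2 < -8): (!(u < -10)) && ((2*lim > x - 4 && (x > 0 ==> 3*lim <= -4)) ==> (u < 4 ==> (!(u + 3*x == 13))))
Before u := x - 2*lim - 8: (!(x < 2*lim - 2)) && ((2*lim > x - 4 && (x > 0 ==> 3*lim <= -4)) ==> (x < 2*lim + 12 ==> (!(4*x == 2*lim + 21))))
Before u := x + 2: (!(x < 2*lim - 2)) && ((2*lim > x - 4 && (x > 0 ==> 3*lim <= -4)) ==> (x < 2*lim + 12 ==> (!(4*x == 2*lim + 21))))
The weakest precondition is (!(x < 2*lim - 2)) && ((2*lim > x - 4 && (x > 0 ==> 3*lim <= -4)) ==> (x < 2*lim + 12 ==> (!(4*x == 2*lim + 21)))).
Check whether (!(x < -4)) && ((x < 2 && (!(x > 0))) ==> (x < 10 ==> (!(4*x == 19)))) && lim == -1 implies it.
Every state satisfying the precondition satisfies the weakest precondition: the implication holds.
Answer: valid


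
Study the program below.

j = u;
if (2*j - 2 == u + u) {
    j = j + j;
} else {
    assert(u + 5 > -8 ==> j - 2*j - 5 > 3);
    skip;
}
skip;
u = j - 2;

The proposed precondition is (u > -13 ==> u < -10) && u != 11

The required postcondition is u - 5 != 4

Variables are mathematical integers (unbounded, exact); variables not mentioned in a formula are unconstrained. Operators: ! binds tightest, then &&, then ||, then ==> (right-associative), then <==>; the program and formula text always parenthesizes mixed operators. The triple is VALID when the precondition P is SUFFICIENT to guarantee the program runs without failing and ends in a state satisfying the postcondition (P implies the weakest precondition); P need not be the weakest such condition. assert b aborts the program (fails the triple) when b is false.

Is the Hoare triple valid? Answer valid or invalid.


Working backward. After the program, the postcondition u - 5 != 4 must hold; in canonical form it is u != 9.
Before u := j - 2: j != 11
Before skip: j != 11
Then branch requires 2*j != 11; else branch requires (u > -13 ==> j < -8) && j != 11.
Before the if: (2*j == 2*u + 2 ==> 2*j != 11) && ((!(2*j == 2*u + 2)) ==> ((u > -13 ==> j < -8) && j != 11))
Before j := u: (u > -13 ==> u < -8) && u != 11
The weakest precondition is (u > -13 ==> u < -8) && u != 11.
Check whether (u > -13 ==> u < -10) && u != 11 implies it.
Every state satisfying the precondition satisfies the weakest precondition: the implication holds.
Answer: valid


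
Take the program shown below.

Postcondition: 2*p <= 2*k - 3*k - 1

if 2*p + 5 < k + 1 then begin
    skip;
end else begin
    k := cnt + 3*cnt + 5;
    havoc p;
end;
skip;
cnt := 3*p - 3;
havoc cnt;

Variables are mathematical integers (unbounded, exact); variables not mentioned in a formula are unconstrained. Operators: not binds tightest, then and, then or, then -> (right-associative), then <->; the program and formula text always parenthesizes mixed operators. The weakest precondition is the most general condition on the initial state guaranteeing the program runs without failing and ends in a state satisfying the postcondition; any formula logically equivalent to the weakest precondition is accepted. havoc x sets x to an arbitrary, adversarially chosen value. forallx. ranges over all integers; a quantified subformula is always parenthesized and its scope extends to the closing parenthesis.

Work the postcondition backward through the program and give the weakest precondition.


Working backward. After the program, the postcondition 2*p <= 2*k - 3*k - 1 must hold; in canonical form it is k + 2*p <= -1.
Before havoc cnt: k + 2*p <= -1
Before cnt := 3*p - 3: k + 2*p <= -1
Before skip: k + 2*p <= -1
Then branch requires k + 2*p <= -1; else branch requires forall p_1. 4*cnt + 2*p_1 <= -6.
Before the if: (2*p < k - 4 -> k + 2*p <= -1) and ((not (2*p < k - 4)) -> (forall p_1. 4*cnt + 2*p_1 <= -6))
Answer: WP = (2*p < k - 4 -> k + 2*p <= -1) and ((not (2*p < k - 4)) -> (forall p_1. 4*cnt + 2*p_1 <= -6))


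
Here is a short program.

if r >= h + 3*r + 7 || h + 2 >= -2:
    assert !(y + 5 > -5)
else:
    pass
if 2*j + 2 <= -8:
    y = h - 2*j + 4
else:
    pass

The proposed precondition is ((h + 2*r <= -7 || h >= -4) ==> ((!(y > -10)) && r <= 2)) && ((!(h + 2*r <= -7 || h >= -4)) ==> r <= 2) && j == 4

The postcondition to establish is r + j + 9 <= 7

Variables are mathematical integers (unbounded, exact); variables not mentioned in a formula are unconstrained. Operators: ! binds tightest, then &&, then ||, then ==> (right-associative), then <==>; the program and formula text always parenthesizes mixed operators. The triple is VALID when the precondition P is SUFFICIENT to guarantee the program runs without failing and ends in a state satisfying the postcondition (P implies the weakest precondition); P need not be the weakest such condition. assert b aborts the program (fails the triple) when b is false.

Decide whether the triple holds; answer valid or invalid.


Working backward. After the program, the postcondition r + j + 9 <= 7 must hold; in canonical form it is j + r <= -2.
Then branch requires j + r <= -2; else branch requires j + r <= -2.
Before the if: (2*j <= -10 ==> j + r <= -2) && ((!(2*j <= -10)) ==> j + r <= -2)
Then branch requires (!(y > -10)) && (2*j <= -10 ==> j + r <= -2) && ((!(2*j <= -10)) ==> j + r <= -2); else branch requires (2*j <= -10 ==> j + r <= -2) && ((!(2*j <= -10)) ==> j + r <= -2).
Before the if: ((h + 2*r <= -7 || h >= -4) ==> ((!(y > -10)) && (2*j <= -10 ==> j + r <= -2) && ((!(2*j <= -10)) ==> j + r <= -2))) && ((!(h + 2*r <= -7 || h >= -4)) ==> ((2*j <= -10 ==> j + r <= -2) && ((!(2*j <= -10)) ==> j + r <= -2)))
The weakest precondition is ((h + 2*r <= -7 || h >= -4) ==> ((!(y > -10)) && (2*j <= -10 ==> j + r <= -2) && ((!(2*j <= -10)) ==> j + r <= -2))) && ((!(h + 2*r <= -7 || h >= -4)) ==> ((2*j <= -10 ==> j + r <= -2) && ((!(2*j <= -10)) ==> j + r <= -2))).
Check whether ((h + 2*r <= -7 || h >= -4) ==> ((!(y > -10)) && r <= 2)) && ((!(h + 2*r <= -7 || h >= -4)) ==> r <= 2) && j == 4 implies it.
Countermodel: at the initial state h = -5, j = 4, r = 0, y = -10, the precondition holds but the weakest precondition fails.
Answer: invalid


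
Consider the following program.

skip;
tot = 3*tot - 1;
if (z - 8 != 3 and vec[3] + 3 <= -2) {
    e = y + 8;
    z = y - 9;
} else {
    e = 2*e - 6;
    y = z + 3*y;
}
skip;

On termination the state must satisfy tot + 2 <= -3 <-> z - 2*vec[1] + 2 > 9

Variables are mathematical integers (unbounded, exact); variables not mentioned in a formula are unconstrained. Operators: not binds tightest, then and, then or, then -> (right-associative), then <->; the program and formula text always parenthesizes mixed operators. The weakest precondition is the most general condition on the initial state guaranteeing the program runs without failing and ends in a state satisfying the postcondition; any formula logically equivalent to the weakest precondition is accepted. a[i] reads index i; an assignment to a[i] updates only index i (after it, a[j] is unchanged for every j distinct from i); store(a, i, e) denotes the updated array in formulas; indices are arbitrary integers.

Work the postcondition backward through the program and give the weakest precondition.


Working backward. After the program, the postcondition tot + 2 <= -3 <-> z - 2*vec[1] + 2 > 9 must hold; in canonical form it is tot <= -5 <-> z > 2*vec[1] + 7.
Before skip: tot <= -5 <-> z > 2*vec[1] + 7
Then branch requires tot <= -5 <-> y > 2*vec[1] + 16; else branch requires tot <= -5 <-> z > 2*vec[1] + 7.
Before the if: ((z != 11 and vec[3] <= -5) -> (tot <= -5 <-> y > 2*vec[1] + 16)) and ((not (z != 11 and vec[3] <= -5)) -> (tot <= -5 <-> z > 2*vec[1] + 7))
Before tot := 3*tot - 1: ((z != 11 and vec[3] <= -5) -> (3*tot <= -4 <-> y > 2*vec[1] + 16)) and ((not (z != 11 and vec[3] <= -5)) -> (3*tot <= -4 <-> z > 2*vec[1] + 7))
Before skip: ((z != 11 and vec[3] <= -5) -> (3*tot <= -4 <-> y > 2*vec[1] + 16)) and ((not (z != 11 and vec[3] <= -5)) -> (3*tot <= -4 <-> z > 2*vec[1] + 7))
Answer: WP = ((z != 11 and vec[3] <= -5) -> (3*tot <= -4 <-> y > 2*vec[1] + 16)) and ((not (z != 11 and vec[3] <= -5)) -> (3*tot <= -4 <-> z > 2*vec[1] + 7))


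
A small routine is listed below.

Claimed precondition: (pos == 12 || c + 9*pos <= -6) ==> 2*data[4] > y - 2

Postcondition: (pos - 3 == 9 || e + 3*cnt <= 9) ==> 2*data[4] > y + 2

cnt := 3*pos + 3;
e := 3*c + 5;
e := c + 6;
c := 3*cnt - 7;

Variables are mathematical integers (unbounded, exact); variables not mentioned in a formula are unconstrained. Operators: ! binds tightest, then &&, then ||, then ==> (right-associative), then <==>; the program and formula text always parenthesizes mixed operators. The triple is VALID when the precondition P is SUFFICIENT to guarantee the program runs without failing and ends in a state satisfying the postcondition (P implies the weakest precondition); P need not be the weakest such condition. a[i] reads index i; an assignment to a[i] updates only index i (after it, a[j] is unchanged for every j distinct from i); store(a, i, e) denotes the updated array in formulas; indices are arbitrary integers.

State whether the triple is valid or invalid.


Working backward. After the program, the postcondition (pos - 3 == 9 || e + 3*cnt <= 9) ==> 2*data[4] > y + 2 must hold; in canonical form it is (pos == 12 || 3*cnt + e <= 9) ==> 2*data[4] > y + 2.
Before c := 3*cnt - 7: (pos == 12 || 3*cnt + e <= 9) ==> 2*data[4] > y + 2
Before e := c + 6: (pos == 12 || c + 3*cnt <= 3) ==> 2*data[4] > y + 2
Before e := 3*c + 5: (pos == 12 || c + 3*cnt <= 3) ==> 2*data[4] > y + 2
Before cnt := 3*pos + 3: (pos == 12 || c + 9*pos <= -6) ==> 2*data[4] > y + 2
The weakest precondition is (pos == 12 || c + 9*pos <= -6) ==> 2*data[4] > y + 2.
Check whether (pos == 12 || c + 9*pos <= -6) ==> 2*data[4] > y - 2 implies it.
Countermodel: at the initial state c = -113, data = {[4] = 0, elsewhere 0}, pos = 12, y = 0, the precondition holds but the weakest precondition fails.
Answer: invalid


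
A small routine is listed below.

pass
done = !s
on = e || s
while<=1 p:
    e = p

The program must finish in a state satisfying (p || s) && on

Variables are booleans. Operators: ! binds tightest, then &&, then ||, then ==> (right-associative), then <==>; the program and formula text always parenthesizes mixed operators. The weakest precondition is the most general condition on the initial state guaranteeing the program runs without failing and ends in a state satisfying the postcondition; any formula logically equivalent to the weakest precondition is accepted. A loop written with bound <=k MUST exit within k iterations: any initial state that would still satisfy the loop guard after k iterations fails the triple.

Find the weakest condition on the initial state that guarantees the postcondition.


Working backward. After the program, (p || s) && on must hold.
Before the loop (bound <=1), unroll the exhaustion recursion (WP_0 = exit-now case; WP_j = one more guarded iteration, up to j = 1):
  WP_0: (!p) && (p || s) && on
  WP_1: (p ==> ((!p) && (p || s) && on)) && ((!p) ==> ((p || s) && on))
So before the loop: (p ==> ((!p) && (p || s) && on)) && ((!p) ==> ((p || s) && on))
Before on := e || s: (p ==> ((!p) && (p || s) && (e || s))) && ((!p) ==> ((p || s) && (e || s)))
Before done := !s: (p ==> ((!p) && (p || s) && (e || s))) && ((!p) ==> ((p || s) && (e || s)))
Before skip: (p ==> ((!p) && (p || s) && (e || s))) && ((!p) ==> ((p || s) && (e || s)))
Answer: WP = (p ==> ((!p) && (p || s) && (e || s))) && ((!p) ==> ((p || s) && (e || s)))


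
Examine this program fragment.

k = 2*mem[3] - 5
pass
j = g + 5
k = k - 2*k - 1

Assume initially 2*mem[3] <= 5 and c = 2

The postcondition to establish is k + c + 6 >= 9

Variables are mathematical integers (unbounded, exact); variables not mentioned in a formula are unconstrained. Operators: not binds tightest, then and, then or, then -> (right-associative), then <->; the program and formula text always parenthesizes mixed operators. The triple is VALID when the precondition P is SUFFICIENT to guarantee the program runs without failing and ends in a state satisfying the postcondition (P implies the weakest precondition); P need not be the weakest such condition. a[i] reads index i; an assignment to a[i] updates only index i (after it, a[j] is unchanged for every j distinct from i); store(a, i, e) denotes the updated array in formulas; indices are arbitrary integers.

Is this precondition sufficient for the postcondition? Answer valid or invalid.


Working backward. After the program, the postcondition k + c + 6 >= 9 must hold; in canonical form it is c + k >= 3.
Before k := k - 2*k - 1: c >= k + 4
Before j := g + 5: c >= k + 4
Before skip: c >= k + 4
Before k := 2*mem[3] - 5: c >= 2*mem[3] - 1
The weakest precondition is c >= 2*mem[3] - 1.
Check whether 2*mem[3] <= 5 and c = 2 implies it.
Countermodel: at the initial state c = 2, mem = {[3] = 2, elsewhere 2}, the precondition holds but the weakest precondition fails.
Answer: invalid


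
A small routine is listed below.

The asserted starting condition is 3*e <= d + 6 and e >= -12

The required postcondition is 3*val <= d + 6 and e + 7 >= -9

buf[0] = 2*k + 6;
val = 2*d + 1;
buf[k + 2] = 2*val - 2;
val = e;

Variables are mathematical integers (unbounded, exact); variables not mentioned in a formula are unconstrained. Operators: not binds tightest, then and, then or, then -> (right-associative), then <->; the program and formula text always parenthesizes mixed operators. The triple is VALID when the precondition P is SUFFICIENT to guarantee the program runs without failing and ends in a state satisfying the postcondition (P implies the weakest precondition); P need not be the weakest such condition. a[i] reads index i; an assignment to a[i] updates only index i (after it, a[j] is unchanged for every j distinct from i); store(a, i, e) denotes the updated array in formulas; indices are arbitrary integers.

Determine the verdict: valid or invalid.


Working backward. After the program, the postcondition 3*val <= d + 6 and e + 7 >= -9 must hold; in canonical form it is 3*val <= d + 6 and e >= -16.
Before val := e: 3*e <= d + 6 and e >= -16
Before buf[k + 2] := 2*val - 2: 3*e <= d + 6 and e >= -16
Before val := 2*d + 1: 3*e <= d + 6 and e >= -16
Before buf[0] := 2*k + 6: 3*e <= d + 6 and e >= -16
The weakest precondition is 3*e <= d + 6 and e >= -16.
Check whether 3*e <= d + 6 and e >= -12 implies it.
Every state satisfying the precondition satisfies the weakest precondition: the implication holds.
Answer: valid


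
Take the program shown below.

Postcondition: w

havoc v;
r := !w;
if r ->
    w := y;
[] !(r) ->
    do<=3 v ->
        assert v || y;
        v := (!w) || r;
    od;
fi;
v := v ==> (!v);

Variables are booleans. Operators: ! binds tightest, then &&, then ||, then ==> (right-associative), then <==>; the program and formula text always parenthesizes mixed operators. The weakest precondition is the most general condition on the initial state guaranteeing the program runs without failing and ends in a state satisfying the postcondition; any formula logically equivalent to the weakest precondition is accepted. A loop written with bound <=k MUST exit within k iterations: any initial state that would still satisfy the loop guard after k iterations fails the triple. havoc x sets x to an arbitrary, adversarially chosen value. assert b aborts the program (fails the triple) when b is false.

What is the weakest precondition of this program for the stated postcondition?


Working backward. After the program, w must hold.
Before v := v ==> (!v): w
Then branch requires y; else branch requires (v ==> ((v || y) && (((!w) || r) ==> (((!w) || r || y) && (((!w) || r) ==> (((!w) || r || y) && (!((!w) || r)) && w)) && ((!((!w) || r)) ==> w))) && ((!((!w) || r)) ==> w))) && ((!v) ==> w).
Before the if: (r ==> y) && ((!r) ==> ((v ==> ((v || y) && (((!w) || r) ==> (((!w) || r || y) && (((!w) || r) ==> (((!w) || r || y) && (!((!w) || r)) && w)) && ((!((!w) || r)) ==> w))) && ((!((!w) || r)) ==> w))) && ((!v) ==> w)))
Before r := !w: ((!w) ==> y) && (w ==> ((v ==> ((v || y) && ((!w) ==> (((!w) || y) && ((!w) ==> (((!w) || y) && w)))))) && ((!v) ==> w)))
Before havoc v: ((!w) ==> y) && (w ==> ((!w) ==> (((!w) || y) && ((!w) ==> (((!w) || y) && w)))))
Answer: WP = ((!w) ==> y) && (w ==> ((!w) ==> (((!w) || y) && ((!w) ==> (((!w) || y) && w)))))


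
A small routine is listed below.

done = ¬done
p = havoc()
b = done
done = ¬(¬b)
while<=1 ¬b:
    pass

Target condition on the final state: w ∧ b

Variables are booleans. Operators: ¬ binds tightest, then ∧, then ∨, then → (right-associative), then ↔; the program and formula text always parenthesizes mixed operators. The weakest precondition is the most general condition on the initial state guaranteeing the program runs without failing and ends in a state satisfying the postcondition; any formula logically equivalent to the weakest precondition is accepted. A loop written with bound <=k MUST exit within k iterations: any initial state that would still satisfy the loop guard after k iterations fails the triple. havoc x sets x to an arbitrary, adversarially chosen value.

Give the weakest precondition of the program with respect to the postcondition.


Working backward. After the program, w ∧ b must hold.
Before the loop (bound <=1), unroll the exhaustion recursion (WP_0 = exit-now case; WP_j = one more guarded iteration, up to j = 1):
  WP_0: b ∧ w
  WP_1: ((¬b) → (b ∧ w)) ∧ (b → (w ∧ b))
So before the loop: ((¬b) → (b ∧ w)) ∧ (b → (w ∧ b))
Before done := ¬(¬b): ((¬b) → (b ∧ w)) ∧ (b → (w ∧ b))
Before b := done: ((¬done) → (done ∧ w)) ∧ (done → (w ∧ done))
Before havoc p: ((¬done) → (done ∧ w)) ∧ (done → (w ∧ done))
Before done := ¬done: (done → ((¬done) ∧ w)) ∧ ((¬done) → (w ∧ (¬done)))
Answer: WP = (done → ((¬done) ∧ w)) ∧ ((¬done) → (w ∧ (¬done)))


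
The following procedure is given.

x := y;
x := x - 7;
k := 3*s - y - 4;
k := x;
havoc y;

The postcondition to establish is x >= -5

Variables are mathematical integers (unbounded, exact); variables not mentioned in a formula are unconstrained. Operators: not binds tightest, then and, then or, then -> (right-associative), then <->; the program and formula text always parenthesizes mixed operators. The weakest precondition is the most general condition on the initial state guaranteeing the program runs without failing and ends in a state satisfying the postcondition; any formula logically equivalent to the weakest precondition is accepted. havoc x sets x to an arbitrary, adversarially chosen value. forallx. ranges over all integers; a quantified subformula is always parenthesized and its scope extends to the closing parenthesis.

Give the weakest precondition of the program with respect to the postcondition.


Working backward. After the program, x >= -5 must hold.
Before havoc y: x >= -5
Before k := x: x >= -5
Before k := 3*s - y - 4: x >= -5
Before x := x - 7: x >= 2
Before x := y: y >= 2
Answer: WP = y >= 2


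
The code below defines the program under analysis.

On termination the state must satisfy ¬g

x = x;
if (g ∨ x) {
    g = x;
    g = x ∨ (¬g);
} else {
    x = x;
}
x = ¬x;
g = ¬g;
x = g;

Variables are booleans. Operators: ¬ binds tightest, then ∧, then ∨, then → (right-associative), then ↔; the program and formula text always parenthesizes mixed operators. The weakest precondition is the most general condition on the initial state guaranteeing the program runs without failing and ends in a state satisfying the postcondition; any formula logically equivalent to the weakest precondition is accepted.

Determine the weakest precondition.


Working backward. After the program, ¬g must hold.
Before x := g: ¬g
Before g := ¬g: g
Before x := ¬x: g
Then branch requires true; else branch requires g.
Before the if: (¬(g ∨ x)) → g
Before x := x: (¬(g ∨ x)) → g
Answer: WP = (¬(g ∨ x)) → g


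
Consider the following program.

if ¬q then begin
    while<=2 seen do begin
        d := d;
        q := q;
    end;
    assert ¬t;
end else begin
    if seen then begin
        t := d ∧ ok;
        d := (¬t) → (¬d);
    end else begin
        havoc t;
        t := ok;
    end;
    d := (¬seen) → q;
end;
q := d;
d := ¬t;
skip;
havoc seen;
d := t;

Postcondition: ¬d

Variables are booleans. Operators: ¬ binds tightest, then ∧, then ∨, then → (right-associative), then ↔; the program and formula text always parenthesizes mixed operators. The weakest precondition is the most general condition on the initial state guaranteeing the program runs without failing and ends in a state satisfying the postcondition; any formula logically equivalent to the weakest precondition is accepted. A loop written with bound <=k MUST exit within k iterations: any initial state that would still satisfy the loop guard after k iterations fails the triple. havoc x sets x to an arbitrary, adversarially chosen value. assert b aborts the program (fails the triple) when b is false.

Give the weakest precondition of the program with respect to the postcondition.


Working backward. After the program, ¬d must hold.
Before d := t: ¬t
Before havoc seen: ¬t
Before skip: ¬t
Before d := ¬t: ¬t
Before q := d: ¬t
Then branch requires (seen → ((seen → ((¬seen) ∧ (¬t))) ∧ ((¬seen) → (¬t)))) ∧ ((¬seen) → (¬t)); else branch requires (seen → (¬(d ∧ ok))) ∧ ((¬seen) → (¬ok)).
Before the if: ((¬q) → ((seen → ((seen → ((¬seen) ∧ (¬t))) ∧ ((¬seen) → (¬t)))) ∧ ((¬seen) → (¬t)))) ∧ (q → ((seen → (¬(d ∧ ok))) ∧ ((¬seen) → (¬ok))))
Answer: WP = ((¬q) → ((seen → ((seen → ((¬seen) ∧ (¬t))) ∧ ((¬seen) → (¬t)))) ∧ ((¬seen) → (¬t)))) ∧ (q → ((seen → (¬(d ∧ ok))) ∧ ((¬seen) → (¬ok))))


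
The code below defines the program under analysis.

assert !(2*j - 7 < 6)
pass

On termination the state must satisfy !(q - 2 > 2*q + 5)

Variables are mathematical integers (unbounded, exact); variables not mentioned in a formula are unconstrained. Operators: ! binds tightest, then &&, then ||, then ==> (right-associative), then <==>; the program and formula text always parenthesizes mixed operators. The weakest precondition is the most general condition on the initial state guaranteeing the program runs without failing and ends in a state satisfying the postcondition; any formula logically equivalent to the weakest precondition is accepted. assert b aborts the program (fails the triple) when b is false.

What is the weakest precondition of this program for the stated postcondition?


Working backward. After the program, the postcondition !(q - 2 > 2*q + 5) must hold; in canonical form it is !(q < -7).
Before skip: !(q < -7)
Before assert !(2*j - 7 < 6): (!(2*j < 13)) && (!(q < -7))
Answer: WP = (!(2*j < 13)) && (!(q < -7))


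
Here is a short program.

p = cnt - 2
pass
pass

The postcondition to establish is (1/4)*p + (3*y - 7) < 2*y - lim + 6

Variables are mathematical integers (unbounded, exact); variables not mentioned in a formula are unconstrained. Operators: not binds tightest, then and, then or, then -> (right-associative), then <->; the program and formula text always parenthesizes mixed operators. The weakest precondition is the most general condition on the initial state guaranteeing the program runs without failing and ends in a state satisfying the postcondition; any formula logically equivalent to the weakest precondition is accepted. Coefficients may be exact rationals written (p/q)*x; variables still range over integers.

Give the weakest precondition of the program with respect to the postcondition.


Working backward. After the program, the postcondition (1/4)*p + (3*y - 7) < 2*y - lim + 6 must hold; in canonical form it is lim + (1/4)*p + y < 13.
Before skip: lim + (1/4)*p + y < 13
Before skip: lim + (1/4)*p + y < 13
Before p := cnt - 2: (1/4)*cnt + lim + y < 27/2
Answer: WP = (1/4)*cnt + lim + y < 27/2


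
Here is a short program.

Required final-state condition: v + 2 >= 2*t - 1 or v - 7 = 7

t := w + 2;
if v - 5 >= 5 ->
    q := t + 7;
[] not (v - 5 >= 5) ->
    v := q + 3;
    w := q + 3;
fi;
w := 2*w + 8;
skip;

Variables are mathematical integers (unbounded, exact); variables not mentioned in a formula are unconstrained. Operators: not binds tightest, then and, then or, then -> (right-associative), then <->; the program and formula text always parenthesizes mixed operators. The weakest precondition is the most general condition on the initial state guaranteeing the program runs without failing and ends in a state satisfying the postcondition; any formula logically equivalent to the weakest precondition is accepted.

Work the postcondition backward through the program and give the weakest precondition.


Working backward. After the program, the postcondition v + 2 >= 2*t - 1 or v - 7 = 7 must hold; in canonical form it is v >= 2*t - 3 or v = 14.
Before skip: v >= 2*t - 3 or v = 14
Before w := 2*w + 8: v >= 2*t - 3 or v = 14
Then branch requires v >= 2*t - 3 or v = 14; else branch requires q >= 2*t - 6 or q = 11.
Before the if: (v >= 10 -> (v >= 2*t - 3 or v = 14)) and ((not (v >= 10)) -> (q >= 2*t - 6 or q = 11))
Before t := w + 2: (v >= 10 -> (v >= 2*w + 1 or v = 14)) and ((not (v >= 10)) -> (q >= 2*w - 2 or q = 11))
Answer: WP = (v >= 10 -> (v >= 2*w + 1 or v = 14)) and ((not (v >= 10)) -> (q >= 2*w - 2 or q = 11))


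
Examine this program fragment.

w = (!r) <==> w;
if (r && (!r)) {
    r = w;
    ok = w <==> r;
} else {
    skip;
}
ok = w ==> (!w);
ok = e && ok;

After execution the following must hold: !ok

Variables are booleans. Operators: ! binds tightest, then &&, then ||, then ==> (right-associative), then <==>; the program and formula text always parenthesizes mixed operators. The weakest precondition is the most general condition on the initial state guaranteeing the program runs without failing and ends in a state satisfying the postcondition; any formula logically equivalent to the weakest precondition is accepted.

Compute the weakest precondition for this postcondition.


Working backward. After the program, !ok must hold.
Before ok := e && ok: !(e && ok)
Before ok := w ==> (!w): !(e && (w ==> (!w)))
Then branch requires !(e && (w ==> (!w))); else branch requires !(e && (w ==> (!w))).
Before the if: !(e && (w ==> (!w)))
Before w := (!r) <==> w: !(e && (((!r) <==> w) ==> (!((!r) <==> w))))
Answer: WP = !(e && (((!r) <==> w) ==> (!((!r) <==> w))))


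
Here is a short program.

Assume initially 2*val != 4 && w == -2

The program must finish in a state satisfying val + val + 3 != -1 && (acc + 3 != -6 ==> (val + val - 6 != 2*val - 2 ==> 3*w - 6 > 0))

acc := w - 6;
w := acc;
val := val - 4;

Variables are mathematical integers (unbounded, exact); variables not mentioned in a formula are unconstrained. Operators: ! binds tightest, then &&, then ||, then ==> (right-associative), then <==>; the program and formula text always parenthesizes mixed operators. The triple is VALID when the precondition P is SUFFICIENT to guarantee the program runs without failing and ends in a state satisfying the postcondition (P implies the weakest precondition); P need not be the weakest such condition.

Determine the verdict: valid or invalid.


Working backward. After the program, the postcondition val + val + 3 != -1 && (acc + 3 != -6 ==> (val + val - 6 != 2*val - 2 ==> 3*w - 6 > 0)) must hold; in canonical form it is 2*val != -4 && (acc != -9 ==> 3*w > 6).
Before val := val - 4: 2*val != 4 && (acc != -9 ==> 3*w > 6)
Before w := acc: 2*val != 4 && (acc != -9 ==> 3*acc > 6)
Before acc := w - 6: 2*val != 4 && (w != -3 ==> 3*w > 24)
The weakest precondition is 2*val != 4 && (w != -3 ==> 3*w > 24).
Check whether 2*val != 4 && w == -2 implies it.
Countermodel: at the initial state val = 3, w = -2, the precondition holds but the weakest precondition fails.
Answer: invalid


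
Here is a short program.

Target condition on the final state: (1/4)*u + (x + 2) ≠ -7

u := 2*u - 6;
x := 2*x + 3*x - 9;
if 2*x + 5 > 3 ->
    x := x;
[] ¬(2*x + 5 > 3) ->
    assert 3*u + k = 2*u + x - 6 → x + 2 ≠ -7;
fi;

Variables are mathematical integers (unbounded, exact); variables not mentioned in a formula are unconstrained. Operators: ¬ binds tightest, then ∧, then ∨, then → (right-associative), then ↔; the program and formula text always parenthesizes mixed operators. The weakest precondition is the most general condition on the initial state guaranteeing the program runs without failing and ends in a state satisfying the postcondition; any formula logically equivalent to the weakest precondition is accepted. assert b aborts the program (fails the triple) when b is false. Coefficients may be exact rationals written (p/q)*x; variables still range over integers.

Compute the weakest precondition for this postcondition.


Working backward. After the program, the postcondition (1/4)*u + (x + 2) ≠ -7 must hold; in canonical form it is (1/4)*u + x ≠ -9.
Then branch requires (1/4)*u + x ≠ -9; else branch requires (k + u = x - 6 → x ≠ -9) ∧ (1/4)*u + x ≠ -9.
Before the if: (2*x > -2 → (1/4)*u + x ≠ -9) ∧ ((¬(2*x > -2)) → ((k + u = x - 6 → x ≠ -9) ∧ (1/4)*u + x ≠ -9))
Before x := 2*x + 3*x - 9: (10*x > 16 → (1/4)*u + 5*x ≠ 0) ∧ ((¬(10*x > 16)) → ((k + u = 5*x - 15 → 5*x ≠ 0) ∧ (1/4)*u + 5*x ≠ 0))
Before u := 2*u - 6: (10*x > 16 → (1/2)*u + 5*x ≠ 3/2) ∧ ((¬(10*x > 16)) → ((k + 2*u = 5*x - 9 → 5*x ≠ 0) ∧ (1/2)*u + 5*x ≠ 3/2))
Answer: WP = (10*x > 16 → (1/2)*u + 5*x ≠ 3/2) ∧ ((¬(10*x > 16)) → ((k + 2*u = 5*x - 9 → 5*x ≠ 0) ∧ (1/2)*u + 5*x ≠ 3/2))


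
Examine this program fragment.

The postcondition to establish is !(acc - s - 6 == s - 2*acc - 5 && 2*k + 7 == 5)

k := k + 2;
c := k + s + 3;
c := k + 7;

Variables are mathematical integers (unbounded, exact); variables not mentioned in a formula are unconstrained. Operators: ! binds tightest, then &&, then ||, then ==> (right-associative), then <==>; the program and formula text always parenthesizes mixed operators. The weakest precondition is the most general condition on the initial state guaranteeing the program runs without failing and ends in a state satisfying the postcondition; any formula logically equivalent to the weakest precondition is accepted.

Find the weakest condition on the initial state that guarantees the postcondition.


Working backward. After the program, the postcondition !(acc - s - 6 == s - 2*acc - 5 && 2*k + 7 == 5) must hold; in canonical form it is !(3*acc == 2*s + 1 && 2*k == -2).
Before c := k + 7: !(3*acc == 2*s + 1 && 2*k == -2)
Before c := k + s + 3: !(3*acc == 2*s + 1 && 2*k == -2)
Before k := k + 2: !(3*acc == 2*s + 1 && 2*k == -6)
Answer: WP = !(3*acc == 2*s + 1 && 2*k == -6)


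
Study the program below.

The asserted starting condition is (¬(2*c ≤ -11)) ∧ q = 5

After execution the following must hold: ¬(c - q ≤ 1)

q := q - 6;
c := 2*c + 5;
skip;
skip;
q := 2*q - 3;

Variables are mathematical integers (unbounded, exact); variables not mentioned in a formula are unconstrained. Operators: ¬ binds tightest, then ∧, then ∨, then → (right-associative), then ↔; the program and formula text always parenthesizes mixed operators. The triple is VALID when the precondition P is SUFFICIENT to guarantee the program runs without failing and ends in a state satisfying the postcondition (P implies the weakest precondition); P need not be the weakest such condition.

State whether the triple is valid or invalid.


Working backward. After the program, the postcondition ¬(c - q ≤ 1) must hold; in canonical form it is ¬(c ≤ q + 1).
Before q := 2*q - 3: ¬(c ≤ 2*q - 2)
Before skip: ¬(c ≤ 2*q - 2)
Before skip: ¬(c ≤ 2*q - 2)
Before c := 2*c + 5: ¬(2*c ≤ 2*q - 7)
Before q := q - 6: ¬(2*c ≤ 2*q - 19)
The weakest precondition is ¬(2*c ≤ 2*q - 19).
Check whether (¬(2*c ≤ -11)) ∧ q = 5 implies it.
Countermodel: at the initial state c = -5, q = 5, the precondition holds but the weakest precondition fails.
Answer: invalid


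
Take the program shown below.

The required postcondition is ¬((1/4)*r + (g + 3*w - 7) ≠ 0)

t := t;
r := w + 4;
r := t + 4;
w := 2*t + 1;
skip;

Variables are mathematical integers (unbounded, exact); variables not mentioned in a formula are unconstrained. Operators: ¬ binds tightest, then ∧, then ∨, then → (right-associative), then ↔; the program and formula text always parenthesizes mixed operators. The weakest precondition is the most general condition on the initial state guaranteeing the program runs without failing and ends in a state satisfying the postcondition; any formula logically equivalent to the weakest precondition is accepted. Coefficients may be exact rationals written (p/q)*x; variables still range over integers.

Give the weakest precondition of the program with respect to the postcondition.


Working backward. After the program, the postcondition ¬((1/4)*r + (g + 3*w - 7) ≠ 0) must hold; in canonical form it is ¬(g + (1/4)*r + 3*w ≠ 7).
Before skip: ¬(g + (1/4)*r + 3*w ≠ 7)
Before w := 2*t + 1: ¬(g + (1/4)*r + 6*t ≠ 4)
Before r := t + 4: ¬(g + (25/4)*t ≠ 3)
Before r := w + 4: ¬(g + (25/4)*t ≠ 3)
Before t := t: ¬(g + (25/4)*t ≠ 3)
Answer: WP = ¬(g + (25/4)*t ≠ 3)


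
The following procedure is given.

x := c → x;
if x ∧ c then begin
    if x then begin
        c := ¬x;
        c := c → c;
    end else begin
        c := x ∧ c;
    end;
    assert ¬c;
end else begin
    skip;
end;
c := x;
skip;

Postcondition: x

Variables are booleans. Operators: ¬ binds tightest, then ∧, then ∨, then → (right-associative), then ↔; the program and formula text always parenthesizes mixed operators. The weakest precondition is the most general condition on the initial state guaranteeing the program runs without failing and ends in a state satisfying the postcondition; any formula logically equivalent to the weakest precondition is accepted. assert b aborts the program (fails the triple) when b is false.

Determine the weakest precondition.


Working backward. After the program, x must hold.
Before skip: x
Before c := x: x
Then branch requires (¬x) ∧ ((¬x) → ((¬(x ∧ c)) ∧ x)); else branch requires x.
Before the if: ((x ∧ c) → ((¬x) ∧ ((¬x) → ((¬(x ∧ c)) ∧ x)))) ∧ ((¬(x ∧ c)) → x)
Before x := c → x: (((c → x) ∧ c) → ((¬(c → x)) ∧ ((¬(c → x)) → ((¬((c → x) ∧ c)) ∧ (c → x))))) ∧ ((¬((c → x) ∧ c)) → (c → x))
Answer: WP = (((c → x) ∧ c) → ((¬(c → x)) ∧ ((¬(c → x)) → ((¬((c → x) ∧ c)) ∧ (c → x))))) ∧ ((¬((c → x) ∧ c)) → (c → x))


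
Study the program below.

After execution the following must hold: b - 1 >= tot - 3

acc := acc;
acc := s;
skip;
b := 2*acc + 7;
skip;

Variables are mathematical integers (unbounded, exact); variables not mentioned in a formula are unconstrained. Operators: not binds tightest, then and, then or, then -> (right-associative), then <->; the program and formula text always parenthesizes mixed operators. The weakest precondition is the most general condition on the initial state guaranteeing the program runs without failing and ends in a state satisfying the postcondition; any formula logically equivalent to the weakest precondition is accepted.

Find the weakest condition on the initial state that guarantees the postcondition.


Working backward. After the program, the postcondition b - 1 >= tot - 3 must hold; in canonical form it is b >= tot - 2.
Before skip: b >= tot - 2
Before b := 2*acc + 7: 2*acc >= tot - 9
Before skip: 2*acc >= tot - 9
Before acc := s: 2*s >= tot - 9
Before acc := acc: 2*s >= tot - 9
Answer: WP = 2*s >= tot - 9
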